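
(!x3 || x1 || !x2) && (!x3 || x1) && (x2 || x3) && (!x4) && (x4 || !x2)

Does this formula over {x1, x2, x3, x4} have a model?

Unit clause (!x4) forces x4 = false.
Unit clause (!x2) forces x2 = false.
Unit clause (x3) forces x3 = true.
Unit clause (x1) forces x1 = true.
All clauses are satisfied.
A satisfying assignment: x1 ↦ true, x2 ↦ false, x3 ↦ true, x4 ↦ false.

Yes, satisfiable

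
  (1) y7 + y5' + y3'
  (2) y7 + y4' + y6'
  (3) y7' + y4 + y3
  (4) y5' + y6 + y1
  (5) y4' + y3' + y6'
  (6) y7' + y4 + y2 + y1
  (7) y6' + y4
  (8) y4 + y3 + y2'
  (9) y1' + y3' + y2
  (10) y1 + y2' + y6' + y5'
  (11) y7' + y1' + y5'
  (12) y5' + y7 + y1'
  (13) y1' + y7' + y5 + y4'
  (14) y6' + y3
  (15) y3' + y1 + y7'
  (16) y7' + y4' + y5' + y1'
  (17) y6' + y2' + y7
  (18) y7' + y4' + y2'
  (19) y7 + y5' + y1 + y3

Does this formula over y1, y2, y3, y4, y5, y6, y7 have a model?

Yes

Branch on y6: set y6 = 0.
Branch on y5: set y5 = 0.
Branch on y7: set y7 = 0.
Branch on y4: set y4 = 0.
Branch on y3: set y3 = 1.
Branch on y1: set y1 = 0.
All clauses hold; y2 can take either value.
A satisfying assignment: y1: 0,  y2: 1,  y3: 1,  y4: 0,  y5: 0,  y6: 0,  y7: 0.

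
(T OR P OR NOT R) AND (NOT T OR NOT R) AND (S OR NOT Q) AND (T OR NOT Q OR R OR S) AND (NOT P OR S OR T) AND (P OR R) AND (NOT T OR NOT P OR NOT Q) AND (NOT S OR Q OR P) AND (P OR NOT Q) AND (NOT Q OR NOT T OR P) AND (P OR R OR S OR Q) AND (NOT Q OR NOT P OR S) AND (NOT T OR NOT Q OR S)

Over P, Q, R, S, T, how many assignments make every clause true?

6

There are 2^5 = 32 truth assignments over (P, Q, R, S, T).
Split on S. With S = true, the clauses containing S are satisfied and NOT S drops from the rest; 5 of the 2^4 = 16 assignments to the other variables satisfy what remains.
With S = false, by the same count on the reduced clause set, 1 assignment works.
(One model: P=T, Q=F, R=F, S=F, T=T.)
Total: 5 + 1 = 6.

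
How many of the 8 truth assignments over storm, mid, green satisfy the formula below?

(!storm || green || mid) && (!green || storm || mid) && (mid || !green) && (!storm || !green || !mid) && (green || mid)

3

There are 2^3 = 8 truth assignments over (storm, mid, green).
Check each against the 5 clauses (columns in the order storm, mid, green):
  F F F  ✗ fails (green || mid)
  F F T  ✗ fails (!green || storm || mid)
  F T F  ✓ satisfies all
  F T T  ✓ satisfies all
  T F F  ✗ fails (!storm || green || mid)
  T F T  ✗ fails (mid || !green)
  T T F  ✓ satisfies all
  T T T  ✗ fails (!storm || !green || !mid)
3 of the 8 rows are models.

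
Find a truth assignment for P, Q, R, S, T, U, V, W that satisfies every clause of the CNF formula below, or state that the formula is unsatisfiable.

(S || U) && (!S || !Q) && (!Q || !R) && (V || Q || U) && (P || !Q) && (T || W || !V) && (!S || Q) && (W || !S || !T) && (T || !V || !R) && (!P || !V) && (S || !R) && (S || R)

Case S = true:
(!Q) alone gives Q = false.
Now (Q) is unsatisfied and unit — conflict.
That branch fails; take S = false instead.
(U) alone gives U = true.
(!R) alone gives R = false.
Now (R) is unsatisfied and unit — conflict.
Both values of S lead to a conflict.

UNSATISFIABLE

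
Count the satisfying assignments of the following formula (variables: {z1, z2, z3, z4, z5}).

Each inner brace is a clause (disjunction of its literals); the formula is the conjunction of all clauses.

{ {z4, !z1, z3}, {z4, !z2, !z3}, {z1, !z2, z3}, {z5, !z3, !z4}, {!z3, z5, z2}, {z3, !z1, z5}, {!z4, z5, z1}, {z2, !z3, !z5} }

7

There are 2^5 = 32 truth assignments over (z1, z2, z3, z4, z5).
Split on z1. With z1 = true, the clauses containing z1 are satisfied and !z1 drops from the rest; 3 of the 2^4 = 16 assignments to the other variables satisfy what remains.
With z1 = false, by the same count on the reduced clause set, 4 assignments work.
(One model: z1=F, z2=F, z3=F, z4=F, z5=F.)
Total: 3 + 4 = 7.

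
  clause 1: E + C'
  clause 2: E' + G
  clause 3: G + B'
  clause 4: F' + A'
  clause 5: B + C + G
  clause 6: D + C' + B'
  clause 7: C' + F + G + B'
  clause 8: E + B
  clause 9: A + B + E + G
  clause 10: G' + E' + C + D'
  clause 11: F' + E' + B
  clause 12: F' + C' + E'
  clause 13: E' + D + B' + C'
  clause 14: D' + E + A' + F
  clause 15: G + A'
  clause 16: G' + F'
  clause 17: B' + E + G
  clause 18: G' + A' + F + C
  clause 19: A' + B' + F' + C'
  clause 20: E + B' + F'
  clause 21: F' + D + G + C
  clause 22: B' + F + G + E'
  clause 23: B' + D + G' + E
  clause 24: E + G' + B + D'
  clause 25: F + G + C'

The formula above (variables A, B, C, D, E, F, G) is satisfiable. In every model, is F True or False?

Suppose F = 1.
From the singleton clause (A'), A = 0.
From the singleton clause (G'), G = 0.
From the singleton clause (E'), E = 0.
From the singleton clause (C'), C = 0.
From the singleton clause (B'), B = 0.
But (B) is also a unit clause — contradiction.
So every satisfying assignment has F = False.

False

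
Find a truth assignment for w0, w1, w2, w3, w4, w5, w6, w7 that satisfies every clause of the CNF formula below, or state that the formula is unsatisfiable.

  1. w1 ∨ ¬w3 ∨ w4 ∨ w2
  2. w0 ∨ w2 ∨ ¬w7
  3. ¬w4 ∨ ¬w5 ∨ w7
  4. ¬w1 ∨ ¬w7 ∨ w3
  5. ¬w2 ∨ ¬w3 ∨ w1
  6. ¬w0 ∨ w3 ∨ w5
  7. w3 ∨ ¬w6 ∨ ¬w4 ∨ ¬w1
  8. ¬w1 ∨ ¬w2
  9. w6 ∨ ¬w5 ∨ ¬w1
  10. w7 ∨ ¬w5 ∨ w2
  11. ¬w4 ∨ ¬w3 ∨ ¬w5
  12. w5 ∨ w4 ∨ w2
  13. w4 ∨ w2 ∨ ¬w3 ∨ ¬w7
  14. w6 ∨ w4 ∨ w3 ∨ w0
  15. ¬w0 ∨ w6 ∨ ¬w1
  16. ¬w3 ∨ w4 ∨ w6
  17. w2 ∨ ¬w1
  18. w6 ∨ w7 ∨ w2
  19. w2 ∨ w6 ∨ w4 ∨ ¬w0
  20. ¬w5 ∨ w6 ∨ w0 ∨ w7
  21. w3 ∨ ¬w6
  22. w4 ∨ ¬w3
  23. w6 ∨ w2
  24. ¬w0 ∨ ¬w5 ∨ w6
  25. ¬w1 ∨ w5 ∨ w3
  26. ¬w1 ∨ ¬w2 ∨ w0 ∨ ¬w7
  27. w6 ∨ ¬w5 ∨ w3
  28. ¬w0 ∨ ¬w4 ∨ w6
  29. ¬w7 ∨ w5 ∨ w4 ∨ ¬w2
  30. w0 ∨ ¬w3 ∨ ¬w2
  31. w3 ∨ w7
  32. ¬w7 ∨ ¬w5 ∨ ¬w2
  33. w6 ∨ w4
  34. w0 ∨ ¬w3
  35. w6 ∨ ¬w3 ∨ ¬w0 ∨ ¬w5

w0: True, w1: False, w2: False, w3: True, w4: True, w5: False, w6: True, w7: True

Try w1 = False.
Try w2 = False.
Unit clause (w6) forces w6 = True.
Unit clause (w3) forces w3 = True.
Unit clause (w4) forces w4 = True.
Unit clause (¬w5) forces w5 = False.
Unit clause (w0) forces w0 = True.
Every clause is now satisfied; w7 is unconstrained.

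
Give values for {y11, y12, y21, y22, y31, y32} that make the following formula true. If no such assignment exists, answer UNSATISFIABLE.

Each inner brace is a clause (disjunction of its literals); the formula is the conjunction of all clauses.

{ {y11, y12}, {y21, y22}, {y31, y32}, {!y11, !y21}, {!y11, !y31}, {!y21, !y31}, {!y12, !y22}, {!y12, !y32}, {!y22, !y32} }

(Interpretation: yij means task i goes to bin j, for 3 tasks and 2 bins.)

Case y11 = true:
Unit clause (!y21) forces y21 = false.
Unit clause (y22) forces y22 = true.
Unit clause (!y31) forces y31 = false.
Unit clause (y32) forces y32 = true.
That conflicts with the unit clause (!y32).
That branch fails; take y11 = false instead.
Unit clause (y12) forces y12 = true.
Unit clause (!y22) forces y22 = false.
Unit clause (y21) forces y21 = true.
Unit clause (!y31) forces y31 = false.
Unit clause (y32) forces y32 = true.
That conflicts with the unit clause (!y32).
Neither y11 = true nor y11 = false works.

UNSATISFIABLE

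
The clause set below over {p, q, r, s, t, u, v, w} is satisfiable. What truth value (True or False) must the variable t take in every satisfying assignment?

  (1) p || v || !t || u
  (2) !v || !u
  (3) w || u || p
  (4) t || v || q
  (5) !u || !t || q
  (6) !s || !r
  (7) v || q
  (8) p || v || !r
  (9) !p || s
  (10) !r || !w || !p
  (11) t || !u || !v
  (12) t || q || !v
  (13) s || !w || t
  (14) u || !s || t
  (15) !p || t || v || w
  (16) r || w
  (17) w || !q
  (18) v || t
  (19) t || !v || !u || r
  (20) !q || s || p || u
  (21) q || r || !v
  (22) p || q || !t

Suppose t = false.
(v) alone gives v = true.
(!u) alone gives u = false.
(q) alone gives q = true.
(!s) alone gives s = false.
(!p) alone gives p = false.
That conflicts with the unit clause (p).
So every satisfying assignment has t = True.

True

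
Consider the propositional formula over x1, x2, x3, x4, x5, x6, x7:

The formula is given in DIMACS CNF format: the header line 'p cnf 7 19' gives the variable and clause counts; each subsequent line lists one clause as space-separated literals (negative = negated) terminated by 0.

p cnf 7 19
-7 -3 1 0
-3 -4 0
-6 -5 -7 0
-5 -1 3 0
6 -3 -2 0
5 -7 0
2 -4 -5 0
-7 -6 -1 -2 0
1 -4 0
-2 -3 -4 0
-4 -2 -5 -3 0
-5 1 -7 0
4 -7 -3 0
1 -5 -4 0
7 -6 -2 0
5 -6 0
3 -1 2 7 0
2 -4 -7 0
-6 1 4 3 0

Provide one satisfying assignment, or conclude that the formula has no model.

x1: False,  x2: False,  x3: False,  x4: False,  x5: False,  x6: False,  x7: False

Branch on x3: set x3 = False.
Branch on x5: set x5 = False.
(¬x7) alone gives x7 = False.
(¬x6) alone gives x6 = False.
Branch on x1: set x1 = False.
(¬x4) alone gives x4 = False.
No clause remains; x2 is free.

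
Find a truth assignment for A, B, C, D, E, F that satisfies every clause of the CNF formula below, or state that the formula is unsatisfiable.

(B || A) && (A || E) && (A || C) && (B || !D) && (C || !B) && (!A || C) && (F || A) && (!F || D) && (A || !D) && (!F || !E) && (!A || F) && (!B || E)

UNSATISFIABLE

Case B = true:
(C) alone gives C = true.
(E) alone gives E = true.
(!F) alone gives F = false.
(A) alone gives A = true.
Now (!A) is unsatisfied and unit — conflict.
So B must be the other value — set B = false.
(A) alone gives A = true.
(!D) alone gives D = false.
(C) alone gives C = true.
(!F) alone gives F = false.
Now (F) is unsatisfied and unit — conflict.
Both values of B lead to a conflict.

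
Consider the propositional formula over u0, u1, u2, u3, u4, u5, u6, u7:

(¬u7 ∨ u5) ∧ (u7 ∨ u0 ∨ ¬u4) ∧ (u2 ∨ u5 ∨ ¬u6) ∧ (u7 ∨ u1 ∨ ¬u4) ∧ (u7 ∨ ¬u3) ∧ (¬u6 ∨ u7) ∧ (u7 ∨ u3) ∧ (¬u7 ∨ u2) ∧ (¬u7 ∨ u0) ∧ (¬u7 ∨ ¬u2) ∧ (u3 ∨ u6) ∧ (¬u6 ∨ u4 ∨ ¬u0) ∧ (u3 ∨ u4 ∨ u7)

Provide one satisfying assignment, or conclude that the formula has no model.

Try u7 = False.
The clause (¬u3) is unit, so u3 = False.
Now (u3) is unsatisfied and unit — conflict.
That branch fails; take u7 = True instead.
The clause (u5) is unit, so u5 = True.
The clause (u2) is unit, so u2 = True.
Now (¬u2) is unsatisfied and unit — conflict.
Neither u7 = True nor u7 = False works.

UNSATISFIABLE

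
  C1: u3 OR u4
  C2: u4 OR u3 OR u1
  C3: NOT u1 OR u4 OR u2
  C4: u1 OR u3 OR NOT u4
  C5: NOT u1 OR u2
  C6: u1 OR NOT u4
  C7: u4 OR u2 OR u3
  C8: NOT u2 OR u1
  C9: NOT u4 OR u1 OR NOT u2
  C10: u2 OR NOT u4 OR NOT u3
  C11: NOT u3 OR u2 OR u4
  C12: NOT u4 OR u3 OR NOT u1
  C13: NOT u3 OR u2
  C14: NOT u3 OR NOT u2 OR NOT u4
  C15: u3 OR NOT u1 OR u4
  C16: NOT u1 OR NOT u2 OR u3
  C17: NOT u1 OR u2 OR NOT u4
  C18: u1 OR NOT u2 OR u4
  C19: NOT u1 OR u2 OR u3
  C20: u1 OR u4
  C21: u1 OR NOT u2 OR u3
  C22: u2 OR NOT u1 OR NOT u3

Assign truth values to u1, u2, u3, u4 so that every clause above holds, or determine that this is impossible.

Case u3 = true:
The clause (u2) is unit, so u2 = true.
The clause (u1) is unit, so u1 = true.
The clause (NOT u4) is unit, so u4 = false.
This assignment satisfies each clause.

u1: true, u2: true, u3: true, u4: false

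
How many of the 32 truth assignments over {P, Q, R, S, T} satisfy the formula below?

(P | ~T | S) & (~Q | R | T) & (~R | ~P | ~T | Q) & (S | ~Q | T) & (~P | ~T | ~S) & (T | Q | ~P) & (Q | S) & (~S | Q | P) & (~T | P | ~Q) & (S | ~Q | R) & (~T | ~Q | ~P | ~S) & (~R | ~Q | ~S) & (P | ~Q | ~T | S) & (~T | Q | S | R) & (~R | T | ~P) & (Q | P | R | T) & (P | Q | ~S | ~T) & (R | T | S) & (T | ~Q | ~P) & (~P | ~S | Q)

There are 2^5 = 32 truth assignments over (P, Q, R, S, T).
Split on Q. With Q = 1, the clauses containing Q are satisfied and ~Q drops from the rest; 1 of the 2^4 = 16 assignments to the other variables satisfy what remains.
With Q = 0, by the same count on the reduced clause set, 0 assignments work.
Total: 1 + 0 = 1.

1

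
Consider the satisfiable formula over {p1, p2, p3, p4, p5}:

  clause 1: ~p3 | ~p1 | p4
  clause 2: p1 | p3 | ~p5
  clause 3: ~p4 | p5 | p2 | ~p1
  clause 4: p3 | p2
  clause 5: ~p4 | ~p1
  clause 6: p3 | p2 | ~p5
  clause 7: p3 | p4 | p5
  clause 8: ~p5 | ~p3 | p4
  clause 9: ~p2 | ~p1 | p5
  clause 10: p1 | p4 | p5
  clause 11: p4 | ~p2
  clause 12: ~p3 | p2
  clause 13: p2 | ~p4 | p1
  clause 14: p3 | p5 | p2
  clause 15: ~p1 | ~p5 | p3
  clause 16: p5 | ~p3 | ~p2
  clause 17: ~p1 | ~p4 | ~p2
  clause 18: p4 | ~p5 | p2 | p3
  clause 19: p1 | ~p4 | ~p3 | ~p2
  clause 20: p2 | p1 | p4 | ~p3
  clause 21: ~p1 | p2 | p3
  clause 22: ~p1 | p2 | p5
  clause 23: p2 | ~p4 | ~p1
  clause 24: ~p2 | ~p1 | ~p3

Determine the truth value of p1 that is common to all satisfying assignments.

Suppose p1 = 1.
The clause (~p4) is unit, so p4 = 0.
The clause (~p3) is unit, so p3 = 0.
The clause (p2) is unit, so p2 = 1.
Now (~p2) is unsatisfied and unit — conflict.
So every satisfying assignment has p1 = False.

False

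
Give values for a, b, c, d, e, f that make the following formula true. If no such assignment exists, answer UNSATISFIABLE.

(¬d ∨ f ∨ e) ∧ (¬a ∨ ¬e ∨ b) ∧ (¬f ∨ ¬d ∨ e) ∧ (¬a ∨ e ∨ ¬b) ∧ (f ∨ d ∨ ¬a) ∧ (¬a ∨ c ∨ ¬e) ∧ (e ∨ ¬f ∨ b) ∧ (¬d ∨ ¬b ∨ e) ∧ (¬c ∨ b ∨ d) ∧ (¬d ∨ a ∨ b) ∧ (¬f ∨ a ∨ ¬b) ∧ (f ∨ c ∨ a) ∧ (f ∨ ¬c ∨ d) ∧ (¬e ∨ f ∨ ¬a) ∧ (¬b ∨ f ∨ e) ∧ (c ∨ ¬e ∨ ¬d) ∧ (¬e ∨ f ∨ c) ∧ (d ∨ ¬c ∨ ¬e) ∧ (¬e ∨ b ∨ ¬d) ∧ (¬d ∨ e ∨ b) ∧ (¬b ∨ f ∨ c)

a: False,  b: False,  c: False,  d: False,  e: True,  f: True

Suppose d = False.
Suppose f = True.
Suppose e = True.
(¬c) alone gives c = False.
(¬a) alone gives a = False.
(¬b) alone gives b = False.
All clauses are satisfied.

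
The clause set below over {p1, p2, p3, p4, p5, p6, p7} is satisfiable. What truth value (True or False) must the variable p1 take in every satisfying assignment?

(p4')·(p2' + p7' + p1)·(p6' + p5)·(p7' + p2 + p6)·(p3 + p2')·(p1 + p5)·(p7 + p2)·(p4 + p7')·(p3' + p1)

Suppose p1 = 0.
Unit clause (p4') forces p4 = 0.
Unit clause (p5) forces p5 = 1.
Unit clause (p7') forces p7 = 0.
Unit clause (p2) forces p2 = 1.
Unit clause (p3) forces p3 = 1.
That conflicts with the unit clause (p3').
So every satisfying assignment has p1 = True.

True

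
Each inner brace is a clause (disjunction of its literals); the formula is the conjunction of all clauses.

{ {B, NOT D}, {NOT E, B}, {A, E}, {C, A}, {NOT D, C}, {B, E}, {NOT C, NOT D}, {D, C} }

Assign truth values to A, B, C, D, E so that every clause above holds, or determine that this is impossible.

Case B = true:
Case A = false:
Unit clause (E) forces E = true.
Unit clause (C) forces C = true.
Unit clause (NOT D) forces D = false.
Every clause now holds.

A=false,  B=true,  C=true,  D=false,  E=true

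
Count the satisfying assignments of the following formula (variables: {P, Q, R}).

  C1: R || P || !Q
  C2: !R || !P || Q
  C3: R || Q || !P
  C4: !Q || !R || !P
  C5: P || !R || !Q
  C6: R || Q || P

There are 2^3 = 8 truth assignments over (P, Q, R).
Check each against the 6 clauses (columns in the order P, Q, R):
  F F F  ✗ fails (R || Q || P)
  F F T  ✓ satisfies all
  F T F  ✗ fails (R || P || !Q)
  F T T  ✗ fails (P || !R || !Q)
  T F F  ✗ fails (R || Q || !P)
  T F T  ✗ fails (!R || !P || Q)
  T T F  ✓ satisfies all
  T T T  ✗ fails (!Q || !R || !P)
2 of the 8 rows are models.

2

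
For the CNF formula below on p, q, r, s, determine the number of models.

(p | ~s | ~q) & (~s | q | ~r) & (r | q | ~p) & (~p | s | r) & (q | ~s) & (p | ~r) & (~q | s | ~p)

There are 2^4 = 16 truth assignments over (p, q, r, s).
Split on s. With s = 1, the clauses containing s are satisfied and ~s drops from the rest; 2 of the 2^3 = 8 assignments to the other variables satisfy what remains.
With s = 0, by the same count on the reduced clause set, 3 assignments work.
(One model: p=F, q=F, r=F, s=F.)
Total: 2 + 3 = 5.

5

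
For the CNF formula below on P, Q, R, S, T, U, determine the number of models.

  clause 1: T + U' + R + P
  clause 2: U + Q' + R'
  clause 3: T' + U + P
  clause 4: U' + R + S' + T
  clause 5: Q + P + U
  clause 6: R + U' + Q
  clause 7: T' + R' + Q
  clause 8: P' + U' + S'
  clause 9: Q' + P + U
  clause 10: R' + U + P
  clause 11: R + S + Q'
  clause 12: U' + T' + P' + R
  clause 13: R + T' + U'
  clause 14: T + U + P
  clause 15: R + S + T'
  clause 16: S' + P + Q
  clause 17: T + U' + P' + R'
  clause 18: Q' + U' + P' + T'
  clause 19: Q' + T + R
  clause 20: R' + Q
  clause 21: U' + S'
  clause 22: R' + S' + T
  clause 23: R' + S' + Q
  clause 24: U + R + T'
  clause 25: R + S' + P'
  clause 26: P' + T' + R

There are 2^6 = 64 truth assignments over (P, Q, R, S, T, U).
Split on P. With P = 1, the clauses containing P are satisfied and P' drops from the rest; 1 of the 2^5 = 32 assignments to the other variables satisfy what remains.
With P = 0, by the same count on the reduced clause set, 2 assignments work.
(One model: P=F, Q=T, R=T, S=F, T=F, U=T.)
Total: 1 + 2 = 3.

3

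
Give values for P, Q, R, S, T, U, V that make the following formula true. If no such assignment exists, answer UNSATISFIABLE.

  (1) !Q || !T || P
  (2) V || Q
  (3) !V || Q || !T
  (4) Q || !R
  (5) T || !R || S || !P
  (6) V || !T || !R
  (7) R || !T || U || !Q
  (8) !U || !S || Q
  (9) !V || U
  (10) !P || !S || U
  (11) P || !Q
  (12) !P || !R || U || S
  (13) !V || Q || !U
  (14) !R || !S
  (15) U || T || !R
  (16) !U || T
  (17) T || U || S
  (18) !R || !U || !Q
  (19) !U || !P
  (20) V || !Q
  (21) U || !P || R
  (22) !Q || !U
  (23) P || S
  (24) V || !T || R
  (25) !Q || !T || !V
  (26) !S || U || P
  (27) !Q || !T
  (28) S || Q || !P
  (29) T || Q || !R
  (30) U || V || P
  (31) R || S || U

UNSATISFIABLE

Suppose V = true.
(U) alone gives U = true.
(Q) alone gives Q = true.
That conflicts with the unit clause (!Q).
Backtrack on V: now try V = false.
(Q) alone gives Q = true.
That conflicts with the unit clause (!Q).
Both values of V lead to a conflict.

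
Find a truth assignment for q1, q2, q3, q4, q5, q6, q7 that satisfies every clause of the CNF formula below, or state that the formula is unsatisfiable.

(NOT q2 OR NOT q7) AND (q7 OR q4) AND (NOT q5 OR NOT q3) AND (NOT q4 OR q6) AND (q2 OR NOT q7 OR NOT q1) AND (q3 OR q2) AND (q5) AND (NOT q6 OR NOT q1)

From the singleton clause (q5), q5 = true.
From the singleton clause (NOT q3), q3 = false.
From the singleton clause (q2), q2 = true.
From the singleton clause (NOT q7), q7 = false.
From the singleton clause (q4), q4 = true.
From the singleton clause (q6), q6 = true.
From the singleton clause (NOT q1), q1 = false.
All clauses are satisfied.

q1: false; q2: true; q3: false; q4: true; q5: true; q6: true; q7: false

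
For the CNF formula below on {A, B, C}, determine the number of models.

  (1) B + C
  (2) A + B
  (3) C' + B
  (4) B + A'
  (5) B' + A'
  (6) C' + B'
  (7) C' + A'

There are 2^3 = 8 truth assignments over (A, B, C).
Check each against the 7 clauses (columns in the order A, B, C):
  F F F  ✗ fails (B + C)
  F F T  ✗ fails (A + B)
  F T F  ✓ satisfies all
  F T T  ✗ fails (C' + B')
  T F F  ✗ fails (B + C)
  T F T  ✗ fails (C' + B)
  T T F  ✗ fails (B' + A')
  T T T  ✗ fails (B' + A')
1 of the 8 rows is a model.

1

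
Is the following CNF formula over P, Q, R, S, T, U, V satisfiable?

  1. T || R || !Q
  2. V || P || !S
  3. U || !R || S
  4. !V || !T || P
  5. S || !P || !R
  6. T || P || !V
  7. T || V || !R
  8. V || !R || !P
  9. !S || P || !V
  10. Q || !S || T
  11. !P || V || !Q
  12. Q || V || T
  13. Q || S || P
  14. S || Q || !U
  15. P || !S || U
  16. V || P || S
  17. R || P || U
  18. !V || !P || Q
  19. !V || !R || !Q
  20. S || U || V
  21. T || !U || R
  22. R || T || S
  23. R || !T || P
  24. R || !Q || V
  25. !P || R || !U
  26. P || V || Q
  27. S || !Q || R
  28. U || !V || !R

Yes, satisfiable

Case T = true:
Case V = false:
Case P = true:
The clause (!R) is unit, so R = false.
The clause (!Q) is unit, so Q = false.
The clause (!U) is unit, so U = false.
The clause (S) is unit, so S = true.
All clauses are satisfied.
A satisfying assignment: P: true,  Q: false,  R: false,  S: true,  T: true,  U: false,  V: false.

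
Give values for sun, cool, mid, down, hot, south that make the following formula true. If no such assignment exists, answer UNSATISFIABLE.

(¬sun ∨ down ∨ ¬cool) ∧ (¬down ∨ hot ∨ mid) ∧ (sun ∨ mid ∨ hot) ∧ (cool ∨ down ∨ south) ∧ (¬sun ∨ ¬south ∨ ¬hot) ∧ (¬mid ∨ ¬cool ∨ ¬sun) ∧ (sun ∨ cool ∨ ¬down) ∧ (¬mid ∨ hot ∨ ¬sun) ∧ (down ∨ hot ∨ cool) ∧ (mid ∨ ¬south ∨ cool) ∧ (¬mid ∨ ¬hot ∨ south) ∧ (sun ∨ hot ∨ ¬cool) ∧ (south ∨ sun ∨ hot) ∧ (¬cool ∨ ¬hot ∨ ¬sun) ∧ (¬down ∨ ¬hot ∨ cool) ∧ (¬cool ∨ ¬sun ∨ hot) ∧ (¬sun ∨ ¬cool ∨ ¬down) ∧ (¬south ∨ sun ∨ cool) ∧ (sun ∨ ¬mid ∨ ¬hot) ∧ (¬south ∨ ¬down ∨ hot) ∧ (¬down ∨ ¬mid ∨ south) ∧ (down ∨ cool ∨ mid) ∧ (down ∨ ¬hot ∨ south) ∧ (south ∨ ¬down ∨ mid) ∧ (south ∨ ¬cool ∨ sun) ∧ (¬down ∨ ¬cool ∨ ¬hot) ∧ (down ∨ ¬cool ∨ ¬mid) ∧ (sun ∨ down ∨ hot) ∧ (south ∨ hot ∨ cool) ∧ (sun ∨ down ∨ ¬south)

UNSATISFIABLE

Try sun = False.
Try mid = True.
Unit clause (¬hot) forces hot = False.
Unit clause (¬cool) forces cool = False.
Unit clause (¬down) forces down = False.
Now (down) is unsatisfied and unit — conflict.
So mid must be the other value — set mid = False.
Unit clause (hot) forces hot = True.
Try cool = True.
Unit clause (south) forces south = True.
Unit clause (¬down) forces down = False.
Now (down) is unsatisfied and unit — conflict.
So cool must be the other value — set cool = False.
Unit clause (¬down) forces down = False.
Now (down) is unsatisfied and unit — conflict.
Both values of cool lead to a conflict.
Both values of mid lead to a conflict.
So sun must be the other value — set sun = True.
Try down = True.
Unit clause (¬cool) forces cool = False.
Unit clause (¬hot) forces hot = False.
Unit clause (mid) forces mid = True.
Now (¬mid) is unsatisfied and unit — conflict.
So down must be the other value — set down = False.
Unit clause (¬cool) forces cool = False.
Unit clause (south) forces south = True.
Unit clause (¬hot) forces hot = False.
Now (hot) is unsatisfied and unit — conflict.
Both values of down lead to a conflict.
Both values of sun lead to a conflict.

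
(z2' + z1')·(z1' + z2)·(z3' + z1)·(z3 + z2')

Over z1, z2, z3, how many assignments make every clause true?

1

There are 2^3 = 8 truth assignments over (z1, z2, z3).
Check each against the 4 clauses (columns in the order z1, z2, z3):
  F F F  ✓ satisfies all
  F F T  ✗ fails (z3' + z1)
  F T F  ✗ fails (z3 + z2')
  F T T  ✗ fails (z3' + z1)
  T F F  ✗ fails (z1' + z2)
  T F T  ✗ fails (z1' + z2)
  T T F  ✗ fails (z2' + z1')
  T T T  ✗ fails (z2' + z1')
1 of the 8 rows is a model.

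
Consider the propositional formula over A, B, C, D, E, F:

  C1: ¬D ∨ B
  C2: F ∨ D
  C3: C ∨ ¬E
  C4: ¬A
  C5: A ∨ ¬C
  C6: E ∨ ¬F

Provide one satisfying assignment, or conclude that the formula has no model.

A ↦ False; B ↦ True; C ↦ False; D ↦ True; E ↦ False; F ↦ False

(¬A) alone gives A = False.
(¬C) alone gives C = False.
(¬E) alone gives E = False.
(¬F) alone gives F = False.
(D) alone gives D = True.
(B) alone gives B = True.
All clauses are satisfied.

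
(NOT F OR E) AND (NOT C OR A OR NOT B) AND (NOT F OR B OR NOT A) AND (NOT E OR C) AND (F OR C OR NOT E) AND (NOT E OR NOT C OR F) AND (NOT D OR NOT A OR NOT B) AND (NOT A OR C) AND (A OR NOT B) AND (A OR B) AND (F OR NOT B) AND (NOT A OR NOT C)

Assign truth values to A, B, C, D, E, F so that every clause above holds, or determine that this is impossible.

UNSATISFIABLE

Case F = false:
(NOT B) alone gives B = false.
(A) alone gives A = true.
(C) alone gives C = true.
But (NOT C) is also a unit clause — contradiction.
So F must be the other value — set F = true.
(E) alone gives E = true.
(C) alone gives C = true.
(NOT A) alone gives A = false.
(NOT B) alone gives B = false.
But (B) is also a unit clause — contradiction.
Both values of F lead to a conflict.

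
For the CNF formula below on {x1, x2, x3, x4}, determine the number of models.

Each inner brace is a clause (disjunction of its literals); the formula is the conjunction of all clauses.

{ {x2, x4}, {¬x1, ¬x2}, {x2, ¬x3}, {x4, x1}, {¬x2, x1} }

2

There are 2^4 = 16 truth assignments over (x1, x2, x3, x4).
Check each against the 5 clauses (columns in the order x1, x2, x3, x4):
  F F F F  ✗ fails (x2 ∨ x4)
  F F F T  ✓ satisfies all
  F F T F  ✗ fails (x2 ∨ x4)
  F F T T  ✗ fails (x2 ∨ ¬x3)
  F T F F  ✗ fails (x4 ∨ x1)
  F T F T  ✗ fails (¬x2 ∨ x1)
  F T T F  ✗ fails (x4 ∨ x1)
  F T T T  ✗ fails (¬x2 ∨ x1)
  T F F F  ✗ fails (x2 ∨ x4)
  T F F T  ✓ satisfies all
  T F T F  ✗ fails (x2 ∨ x4)
  T F T T  ✗ fails (x2 ∨ ¬x3)
  T T F F  ✗ fails (¬x1 ∨ ¬x2)
  T T F T  ✗ fails (¬x1 ∨ ¬x2)
  T T T F  ✗ fails (¬x1 ∨ ¬x2)
  T T T T  ✗ fails (¬x1 ∨ ¬x2)
2 of the 16 rows are models.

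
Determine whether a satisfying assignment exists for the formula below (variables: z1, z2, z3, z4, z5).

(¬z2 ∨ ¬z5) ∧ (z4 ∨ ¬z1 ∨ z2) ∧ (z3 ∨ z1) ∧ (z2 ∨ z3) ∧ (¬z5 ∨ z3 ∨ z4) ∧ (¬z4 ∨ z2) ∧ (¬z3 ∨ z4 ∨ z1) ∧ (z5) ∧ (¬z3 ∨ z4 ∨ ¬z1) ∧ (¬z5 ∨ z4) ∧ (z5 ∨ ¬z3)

The clause (z5) is unit, so z5 = True.
The clause (¬z2) is unit, so z2 = False.
The clause (z3) is unit, so z3 = True.
The clause (¬z4) is unit, so z4 = False.
That conflicts with the unit clause (z4).
No assignment satisfies every clause.

No, unsatisfiable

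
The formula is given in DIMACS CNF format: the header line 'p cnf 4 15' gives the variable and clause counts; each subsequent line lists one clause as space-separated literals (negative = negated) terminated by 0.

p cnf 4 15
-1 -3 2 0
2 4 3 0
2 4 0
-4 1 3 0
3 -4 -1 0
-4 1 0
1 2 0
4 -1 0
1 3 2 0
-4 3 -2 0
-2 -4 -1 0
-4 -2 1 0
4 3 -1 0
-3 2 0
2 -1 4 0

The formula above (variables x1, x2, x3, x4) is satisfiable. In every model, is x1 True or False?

Suppose x1 = True.
Unit clause (x4) forces x4 = True.
Unit clause (x3) forces x3 = True.
Unit clause (x2) forces x2 = True.
That conflicts with the unit clause (¬x2).
So every satisfying assignment has x1 = False.

False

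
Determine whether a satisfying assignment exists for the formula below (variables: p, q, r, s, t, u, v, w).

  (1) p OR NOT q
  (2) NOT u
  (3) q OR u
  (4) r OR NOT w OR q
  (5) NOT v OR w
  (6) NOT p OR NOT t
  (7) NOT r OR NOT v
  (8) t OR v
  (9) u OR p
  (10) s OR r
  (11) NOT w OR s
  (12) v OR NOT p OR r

From the singleton clause (NOT u), u = false.
From the singleton clause (q), q = true.
From the singleton clause (p), p = true.
From the singleton clause (NOT t), t = false.
From the singleton clause (v), v = true.
From the singleton clause (w), w = true.
From the singleton clause (NOT r), r = false.
From the singleton clause (s), s = true.
This assignment satisfies each clause.
A satisfying assignment: p ↦ true,  q ↦ true,  r ↦ false,  s ↦ true,  t ↦ false,  u ↦ false,  v ↦ true,  w ↦ true.

Yes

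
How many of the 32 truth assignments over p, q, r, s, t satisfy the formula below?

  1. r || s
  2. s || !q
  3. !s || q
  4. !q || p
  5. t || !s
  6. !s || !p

There are 2^5 = 32 truth assignments over (p, q, r, s, t).
Split on q. With q = true, the clauses containing q are satisfied and !q drops from the rest; 0 of the 2^4 = 16 assignments to the other variables satisfy what remains.
With q = false, by the same count on the reduced clause set, 4 assignments work.
(One model: p=F, q=F, r=T, s=F, t=F.)
Total: 0 + 4 = 4.

4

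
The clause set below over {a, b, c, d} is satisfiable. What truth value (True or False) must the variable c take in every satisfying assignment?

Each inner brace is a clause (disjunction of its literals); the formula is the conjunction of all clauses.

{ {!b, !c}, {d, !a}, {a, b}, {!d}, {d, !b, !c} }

Suppose c = true.
From the singleton clause (!b), b = false.
From the singleton clause (a), a = true.
From the singleton clause (d), d = true.
That conflicts with the unit clause (!d).
So every satisfying assignment has c = False.

False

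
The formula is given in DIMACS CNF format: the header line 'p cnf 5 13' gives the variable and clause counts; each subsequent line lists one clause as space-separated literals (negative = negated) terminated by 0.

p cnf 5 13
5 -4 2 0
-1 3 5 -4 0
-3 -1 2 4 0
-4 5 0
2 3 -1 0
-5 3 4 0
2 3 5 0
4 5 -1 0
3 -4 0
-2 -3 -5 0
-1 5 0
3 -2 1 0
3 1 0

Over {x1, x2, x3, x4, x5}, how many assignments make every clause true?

5

There are 2^5 = 32 truth assignments over (x1, x2, x3, x4, x5).
Split on x3. With x3 = True, the clauses containing x3 are satisfied and ¬x3 drops from the rest; 5 of the 2^4 = 16 assignments to the other variables satisfy what remains.
With x3 = False, by the same count on the reduced clause set, 0 assignments work.
(One model: x1=F, x2=F, x3=T, x4=F, x5=F.)
Total: 5 + 0 = 5.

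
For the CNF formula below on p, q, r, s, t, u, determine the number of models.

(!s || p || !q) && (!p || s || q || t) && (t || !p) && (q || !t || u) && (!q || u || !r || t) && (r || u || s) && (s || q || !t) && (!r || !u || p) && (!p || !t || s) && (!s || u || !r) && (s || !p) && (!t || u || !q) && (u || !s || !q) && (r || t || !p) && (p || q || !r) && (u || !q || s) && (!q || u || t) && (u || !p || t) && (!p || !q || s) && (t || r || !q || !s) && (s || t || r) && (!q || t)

There are 2^6 = 64 truth assignments over (p, q, r, s, t, u).
Split on u. With u = true, the clauses containing u are satisfied and !u drops from the rest; 7 of the 2^5 = 32 assignments to the other variables satisfy what remains.
With u = false, by the same count on the reduced clause set, 1 assignment works.
(One model: p=F, q=F, r=F, s=T, t=F, u=F.)
Total: 7 + 1 = 8.

8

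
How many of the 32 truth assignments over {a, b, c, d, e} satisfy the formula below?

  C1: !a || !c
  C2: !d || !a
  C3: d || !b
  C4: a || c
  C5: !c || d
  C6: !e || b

There are 2^5 = 32 truth assignments over (a, b, c, d, e).
Split on b. With b = true, the clauses containing b are satisfied and !b drops from the rest; 2 of the 2^4 = 16 assignments to the other variables satisfy what remains.
With b = false, by the same count on the reduced clause set, 2 assignments work.
(One model: a=F, b=F, c=T, d=T, e=F.)
Total: 2 + 2 = 4.

4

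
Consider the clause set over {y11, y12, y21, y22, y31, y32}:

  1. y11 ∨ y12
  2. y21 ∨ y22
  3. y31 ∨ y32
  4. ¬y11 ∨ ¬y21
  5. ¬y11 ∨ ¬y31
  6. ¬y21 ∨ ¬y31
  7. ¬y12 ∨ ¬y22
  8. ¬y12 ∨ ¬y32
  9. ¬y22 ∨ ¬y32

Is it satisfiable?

No, unsatisfiable

Suppose y11 = True.
From the singleton clause (¬y21), y21 = False.
From the singleton clause (y22), y22 = True.
From the singleton clause (¬y31), y31 = False.
From the singleton clause (y32), y32 = True.
But (¬y32) is also a unit clause — contradiction.
Backtrack on y11: now try y11 = False.
From the singleton clause (y12), y12 = True.
From the singleton clause (¬y22), y22 = False.
From the singleton clause (y21), y21 = True.
From the singleton clause (¬y31), y31 = False.
From the singleton clause (y32), y32 = True.
But (¬y32) is also a unit clause — contradiction.
Either choice for y11 ends in contradiction.
No assignment satisfies every clause.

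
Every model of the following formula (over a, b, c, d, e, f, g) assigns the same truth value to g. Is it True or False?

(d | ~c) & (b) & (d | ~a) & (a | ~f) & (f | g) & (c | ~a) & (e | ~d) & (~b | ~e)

True

Suppose g = 0.
(b) alone gives b = 1.
(f) alone gives f = 1.
(a) alone gives a = 1.
(d) alone gives d = 1.
(c) alone gives c = 1.
(e) alone gives e = 1.
But (~e) is also a unit clause — contradiction.
So every satisfying assignment has g = True.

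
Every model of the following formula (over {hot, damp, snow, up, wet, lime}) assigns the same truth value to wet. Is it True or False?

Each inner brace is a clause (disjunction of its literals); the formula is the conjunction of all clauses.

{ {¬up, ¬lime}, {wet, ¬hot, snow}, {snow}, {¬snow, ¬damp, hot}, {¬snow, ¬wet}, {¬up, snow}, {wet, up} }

Suppose wet = True.
(snow) alone gives snow = True.
Now (¬snow) is unsatisfied and unit — conflict.
So every satisfying assignment has wet = False.

False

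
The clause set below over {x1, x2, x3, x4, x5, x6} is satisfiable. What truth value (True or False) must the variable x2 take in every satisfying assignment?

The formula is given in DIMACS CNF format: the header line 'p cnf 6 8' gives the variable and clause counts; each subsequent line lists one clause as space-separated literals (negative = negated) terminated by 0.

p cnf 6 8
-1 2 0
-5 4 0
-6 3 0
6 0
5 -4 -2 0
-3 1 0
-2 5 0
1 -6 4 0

Suppose x2 = False.
The clause (¬x1) is unit, so x1 = False.
The clause (x6) is unit, so x6 = True.
The clause (x3) is unit, so x3 = True.
Now (¬x3) is unsatisfied and unit — conflict.
So every satisfying assignment has x2 = True.

True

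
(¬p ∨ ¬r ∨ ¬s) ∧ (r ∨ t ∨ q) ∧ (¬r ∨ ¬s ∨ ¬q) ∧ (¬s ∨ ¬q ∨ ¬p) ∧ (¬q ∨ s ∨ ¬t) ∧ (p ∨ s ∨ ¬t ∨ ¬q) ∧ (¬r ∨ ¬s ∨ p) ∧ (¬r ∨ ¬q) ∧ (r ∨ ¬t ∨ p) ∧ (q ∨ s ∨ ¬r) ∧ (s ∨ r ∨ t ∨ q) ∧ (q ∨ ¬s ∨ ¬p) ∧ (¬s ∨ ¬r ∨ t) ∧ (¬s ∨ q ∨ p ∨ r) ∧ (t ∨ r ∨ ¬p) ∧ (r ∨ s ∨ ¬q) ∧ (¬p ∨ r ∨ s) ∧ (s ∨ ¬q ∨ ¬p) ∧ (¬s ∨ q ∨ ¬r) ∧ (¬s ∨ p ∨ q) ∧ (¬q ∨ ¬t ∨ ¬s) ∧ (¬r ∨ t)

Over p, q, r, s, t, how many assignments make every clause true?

There are 2^5 = 32 truth assignments over (p, q, r, s, t).
Split on q. With q = True, the clauses containing q are satisfied and ¬q drops from the rest; 1 of the 2^4 = 16 assignments to the other variables satisfy what remains.
With q = False, by the same count on the reduced clause set, 0 assignments work.
Total: 1 + 0 = 1.

1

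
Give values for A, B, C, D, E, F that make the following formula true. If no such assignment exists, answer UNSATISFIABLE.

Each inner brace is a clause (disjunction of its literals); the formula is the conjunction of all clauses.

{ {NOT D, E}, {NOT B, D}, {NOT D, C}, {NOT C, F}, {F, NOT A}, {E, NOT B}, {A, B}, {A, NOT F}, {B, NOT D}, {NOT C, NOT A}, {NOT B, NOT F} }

Branch on D: set D = false.
Unit clause (NOT B) forces B = false.
Unit clause (A) forces A = true.
Unit clause (F) forces F = true.
Unit clause (NOT C) forces C = false.
No clause remains; E is free.

A=true,  B=false,  C=false,  D=false,  E=true,  F=true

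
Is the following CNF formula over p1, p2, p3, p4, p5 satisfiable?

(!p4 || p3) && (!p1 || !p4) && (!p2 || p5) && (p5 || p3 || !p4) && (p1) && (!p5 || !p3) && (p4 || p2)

Satisfiable

Unit clause (p1) forces p1 = true.
Unit clause (!p4) forces p4 = false.
Unit clause (p2) forces p2 = true.
Unit clause (p5) forces p5 = true.
Unit clause (!p3) forces p3 = false.
All clauses are satisfied.
A satisfying assignment: p1: true; p2: true; p3: false; p4: false; p5: true.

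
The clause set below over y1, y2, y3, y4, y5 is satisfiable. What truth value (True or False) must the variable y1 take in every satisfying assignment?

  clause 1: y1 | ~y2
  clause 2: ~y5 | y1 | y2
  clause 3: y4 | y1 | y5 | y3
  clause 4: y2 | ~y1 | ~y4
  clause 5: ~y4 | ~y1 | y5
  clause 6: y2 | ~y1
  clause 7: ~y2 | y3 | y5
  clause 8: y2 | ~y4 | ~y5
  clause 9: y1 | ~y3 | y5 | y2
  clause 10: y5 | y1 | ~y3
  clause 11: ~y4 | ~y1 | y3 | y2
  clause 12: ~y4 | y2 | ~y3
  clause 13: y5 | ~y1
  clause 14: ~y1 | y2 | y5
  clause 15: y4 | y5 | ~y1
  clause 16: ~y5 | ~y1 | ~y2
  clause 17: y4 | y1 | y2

Suppose y1 = 1.
From the singleton clause (y2), y2 = 1.
From the singleton clause (y5), y5 = 1.
That conflicts with the unit clause (~y5).
So every satisfying assignment has y1 = False.

False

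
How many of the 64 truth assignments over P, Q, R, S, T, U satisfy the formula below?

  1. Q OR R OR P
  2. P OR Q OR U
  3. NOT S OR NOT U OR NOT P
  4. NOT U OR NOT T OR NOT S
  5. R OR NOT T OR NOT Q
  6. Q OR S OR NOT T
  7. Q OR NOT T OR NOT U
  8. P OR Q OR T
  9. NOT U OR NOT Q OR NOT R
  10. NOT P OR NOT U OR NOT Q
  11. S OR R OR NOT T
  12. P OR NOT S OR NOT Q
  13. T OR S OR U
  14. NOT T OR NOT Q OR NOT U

There are 2^6 = 64 truth assignments over (P, Q, R, S, T, U).
Split on T. With T = true, the clauses containing T are satisfied and NOT T drops from the rest; 5 of the 2^5 = 32 assignments to the other variables satisfy what remains.
With T = false, by the same count on the reduced clause set, 7 assignments work.
(One model: P=F, Q=T, R=F, S=F, T=F, U=T.)
Total: 5 + 7 = 12.

12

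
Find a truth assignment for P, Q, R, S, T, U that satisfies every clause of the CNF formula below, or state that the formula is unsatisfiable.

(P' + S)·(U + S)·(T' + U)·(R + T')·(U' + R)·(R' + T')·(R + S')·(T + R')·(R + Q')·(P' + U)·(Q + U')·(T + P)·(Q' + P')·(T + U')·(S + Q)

Suppose P = 0.
(T) alone gives T = 1.
(U) alone gives U = 1.
(R) alone gives R = 1.
Now (R') is unsatisfied and unit — conflict.
Undo P and try P = 1.
(S) alone gives S = 1.
(R) alone gives R = 1.
(T') alone gives T = 0.
Now (T) is unsatisfied and unit — conflict.
Neither P = 1 nor P = 0 works.

UNSATISFIABLE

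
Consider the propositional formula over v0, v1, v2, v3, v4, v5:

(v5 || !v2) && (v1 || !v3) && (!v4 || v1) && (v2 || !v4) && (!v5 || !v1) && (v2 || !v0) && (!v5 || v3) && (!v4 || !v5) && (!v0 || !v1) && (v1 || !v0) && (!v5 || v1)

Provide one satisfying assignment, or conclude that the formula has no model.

Suppose v5 = false.
(!v2) alone gives v2 = false.
(!v4) alone gives v4 = false.
(!v0) alone gives v0 = false.
Suppose v1 = true.
Every clause is now satisfied; v3 is unconstrained.

v0 ↦ false; v1 ↦ true; v2 ↦ false; v3 ↦ true; v4 ↦ false; v5 ↦ false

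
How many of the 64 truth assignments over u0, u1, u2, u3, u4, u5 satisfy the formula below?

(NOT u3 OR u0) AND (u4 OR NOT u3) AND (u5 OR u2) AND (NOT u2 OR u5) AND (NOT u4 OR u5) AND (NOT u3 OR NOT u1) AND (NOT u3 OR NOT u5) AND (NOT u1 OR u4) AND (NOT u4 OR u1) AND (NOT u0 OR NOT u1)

6

There are 2^6 = 64 truth assignments over (u0, u1, u2, u3, u4, u5).
Split on u3. With u3 = true, the clauses containing u3 are satisfied and NOT u3 drops from the rest; 0 of the 2^5 = 32 assignments to the other variables satisfy what remains.
With u3 = false, by the same count on the reduced clause set, 6 assignments work.
Total: 0 + 6 = 6.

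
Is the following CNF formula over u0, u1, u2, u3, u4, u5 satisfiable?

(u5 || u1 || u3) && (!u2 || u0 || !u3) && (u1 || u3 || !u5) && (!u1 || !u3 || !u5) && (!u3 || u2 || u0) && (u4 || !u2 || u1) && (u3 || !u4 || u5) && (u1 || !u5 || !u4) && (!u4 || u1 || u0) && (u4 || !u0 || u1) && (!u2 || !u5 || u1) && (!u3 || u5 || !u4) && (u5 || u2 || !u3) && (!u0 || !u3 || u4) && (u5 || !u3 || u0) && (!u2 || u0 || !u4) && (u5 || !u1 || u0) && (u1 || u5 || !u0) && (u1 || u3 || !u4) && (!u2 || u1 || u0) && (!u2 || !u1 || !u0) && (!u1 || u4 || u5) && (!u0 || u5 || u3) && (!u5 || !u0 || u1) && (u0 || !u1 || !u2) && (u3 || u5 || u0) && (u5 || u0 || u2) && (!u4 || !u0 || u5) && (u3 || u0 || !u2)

Yes

Suppose u5 = true.
Suppose u1 = true.
The clause (!u3) is unit, so u3 = false.
Suppose u2 = false.
All clauses hold; u0, u4 can take either value.
A satisfying assignment: u0 ↦ true, u1 ↦ true, u2 ↦ false, u3 ↦ false, u4 ↦ true, u5 ↦ true.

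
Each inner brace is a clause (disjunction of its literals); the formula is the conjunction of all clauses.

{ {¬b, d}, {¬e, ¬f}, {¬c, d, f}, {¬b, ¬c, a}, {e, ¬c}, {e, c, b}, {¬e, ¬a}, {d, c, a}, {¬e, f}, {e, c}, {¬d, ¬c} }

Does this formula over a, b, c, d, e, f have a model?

No

Try b = False.
Try e = False.
(¬c) alone gives c = False.
But (c) is also a unit clause — contradiction.
Backtrack on e: now try e = True.
(¬f) alone gives f = False.
But (f) is also a unit clause — contradiction.
Either choice for e ends in contradiction.
Backtrack on b: now try b = True.
(d) alone gives d = True.
(¬c) alone gives c = False.
(e) alone gives e = True.
(¬f) alone gives f = False.
But (f) is also a unit clause — contradiction.
Either choice for b ends in contradiction.
No assignment satisfies every clause.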